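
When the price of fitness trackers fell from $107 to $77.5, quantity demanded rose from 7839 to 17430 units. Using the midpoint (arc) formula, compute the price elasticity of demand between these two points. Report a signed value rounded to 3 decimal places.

-2.374

%ΔQ = (17430 − 7839) / [(7839 + 17430)/2] = 9591/12634.5 = 0.759111…
%ΔP = (77.5 − 107) / [(107 + 77.5)/2] = -29.5/92.25 = -0.319783…
Arc Ed = %ΔQ / %ΔP = (9591/12634.5) / (-29.5/92.25) = -2.37383…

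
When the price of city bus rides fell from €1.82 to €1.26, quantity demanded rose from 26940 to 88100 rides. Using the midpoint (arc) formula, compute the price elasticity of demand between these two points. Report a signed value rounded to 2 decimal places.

%ΔQ = (88100 − 26940) / [(26940 + 88100)/2] = 61160/57520 = 1.063282…
%ΔP = (1.26 − 1.82) / [(1.82 + 1.26)/2] = -0.56/1.54 = -0.363636…
Arc Ed = %ΔQ / %ΔP = (61160/57520) / (-0.56/1.54) = -2.9240…

-2.92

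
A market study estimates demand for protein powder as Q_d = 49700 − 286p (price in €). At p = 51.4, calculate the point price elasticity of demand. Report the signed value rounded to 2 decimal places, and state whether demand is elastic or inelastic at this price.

dQ_d/dp = −286. At p = 51.4, Q_d = 49700 − 286(51.4) = 34999.6.
Ed = (dQ_d/dp)·(p/Q_d) = −286 × (51.4/34999.6) = -0.4200…
|Ed| = 0.42 < 1, so demand is inelastic.

-0.42; inelastic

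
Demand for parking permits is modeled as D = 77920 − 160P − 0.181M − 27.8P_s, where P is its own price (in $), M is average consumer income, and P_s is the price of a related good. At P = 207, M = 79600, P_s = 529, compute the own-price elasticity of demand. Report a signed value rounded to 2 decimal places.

-2.11

At the given values, D = 77920 − 160(207) − 0.181(79600) − 27.8(529) = 15686.2.
∂D/∂P = −160.
E = (-160) × (207/15686.2) = -2.1114…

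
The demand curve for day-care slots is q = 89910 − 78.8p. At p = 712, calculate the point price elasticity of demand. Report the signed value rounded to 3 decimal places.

-1.660

dq/dp = −78.8. At p = 712, q = 89910 − 78.8(712) = 33804.4.
Ed = (dq/dp)·(p/q) = −78.8 × (712/33804.4) = -1.65971…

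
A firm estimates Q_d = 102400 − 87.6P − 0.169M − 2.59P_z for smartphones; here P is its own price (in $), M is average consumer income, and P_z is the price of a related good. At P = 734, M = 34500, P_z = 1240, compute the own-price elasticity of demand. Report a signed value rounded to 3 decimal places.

-2.213

At the given values, Q_d = 102400 − 87.6(734) − 0.169(34500) − 2.59(1240) = 29059.5.
∂Q_d/∂P = −87.6.
E = (-87.6) × (734/29059.5) = -2.21264…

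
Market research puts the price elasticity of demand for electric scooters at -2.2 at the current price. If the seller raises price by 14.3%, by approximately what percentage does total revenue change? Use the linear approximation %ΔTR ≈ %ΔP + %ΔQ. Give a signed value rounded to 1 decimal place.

%ΔQ ≈ Ed × %ΔP = (-2.2) × (+14.3%) = -31.4600%
%ΔTR ≈ %ΔP + %ΔQ = (+14.3%) + (-31.4600%) = -17.1600%

-17.2%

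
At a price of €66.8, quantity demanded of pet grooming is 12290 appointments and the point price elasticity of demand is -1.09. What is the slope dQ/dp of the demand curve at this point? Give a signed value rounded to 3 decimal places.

-200.540

Ed = (dQ/dp)·(p/Q) ⇒ dQ/dp = Ed·Q/p = (-1.09)·12290/66.8 = -200.54041…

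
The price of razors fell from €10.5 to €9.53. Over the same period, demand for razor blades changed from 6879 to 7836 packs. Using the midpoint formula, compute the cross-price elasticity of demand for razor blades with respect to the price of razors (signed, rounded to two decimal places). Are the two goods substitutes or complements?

-1.34; complements

%ΔQ_{razor blades} = (7836 − 6879)/avg = 957/7357.5 = 0.130071…
%ΔP_{razors} = (9.53 − 10.5)/avg = -0.97/10.015 = -0.096854…
E_cross = (957/7357.5) / (-0.97/10.015) = -1.3429…
E_cross < 0 ⇒ the goods are complements.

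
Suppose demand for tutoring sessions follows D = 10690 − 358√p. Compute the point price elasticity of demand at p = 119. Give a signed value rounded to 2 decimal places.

-0.29

dD/dp = −358/(2√p) = -16.4089. At p = 119, D = 6784.68.
Ed = (dD/dp)·(p/D) = (-16.4089) × (119/6784.68) = -0.2878…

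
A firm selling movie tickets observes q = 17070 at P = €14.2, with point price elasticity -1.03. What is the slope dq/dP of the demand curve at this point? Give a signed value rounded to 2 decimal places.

Ed = (dq/dP)·(P/q) ⇒ dq/dP = Ed·q/P = (-1.03)·17070/14.2 = -1238.1760…

-1238.18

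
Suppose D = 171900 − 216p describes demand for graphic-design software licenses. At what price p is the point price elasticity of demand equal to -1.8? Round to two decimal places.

511.61

Ed = −216p/(171900 − 216p). Set this equal to -1.8:
216p = 1.8·(171900 − 216p) ⇒ 216p(1 + 1.8) = 1.8·171900
p = 1.8·171900 / (216·2.8) = 511.6071…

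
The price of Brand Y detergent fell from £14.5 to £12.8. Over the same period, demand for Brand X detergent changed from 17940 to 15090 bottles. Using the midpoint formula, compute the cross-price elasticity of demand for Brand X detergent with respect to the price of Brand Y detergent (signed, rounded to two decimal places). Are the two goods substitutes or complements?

1.39; substitutes

%ΔQ_{Brand X detergent} = (15090 − 17940)/avg = -2850/16515 = -0.172570…
%ΔP_{Brand Y detergent} = (12.8 − 14.5)/avg = -1.7/13.65 = -0.124542…
E_cross = (-2850/16515) / (-1.7/13.65) = 1.3856…
E_cross > 0 ⇒ the goods are substitutes.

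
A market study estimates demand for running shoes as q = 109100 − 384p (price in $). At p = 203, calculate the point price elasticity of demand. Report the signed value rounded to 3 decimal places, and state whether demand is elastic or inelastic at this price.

-2.503; elastic

dq/dp = −384. At p = 203, q = 109100 − 384(203) = 31148.
Ed = (dq/dp)·(p/q) = −384 × (203/31148) = -2.50263…
|Ed| = 2.503 > 1, so demand is elastic.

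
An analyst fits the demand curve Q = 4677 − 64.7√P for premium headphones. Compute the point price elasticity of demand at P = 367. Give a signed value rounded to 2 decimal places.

dQ/dP = −64.7/(2√P) = -1.68866. At P = 367, Q = 3437.53.
Ed = (dQ/dP)·(P/Q) = (-1.68866) × (367/3437.53) = -0.1802…

-0.18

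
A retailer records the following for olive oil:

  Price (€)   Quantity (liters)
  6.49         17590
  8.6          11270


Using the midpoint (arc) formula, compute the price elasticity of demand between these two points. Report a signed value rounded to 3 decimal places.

%ΔQ = (11270 − 17590) / [(17590 + 11270)/2] = -6320/14430 = -0.437976…
%ΔP = (8.6 − 6.49) / [(6.49 + 8.6)/2] = 2.11/7.545 = 0.279655…
Arc Ed = %ΔQ / %ΔP = (-6320/14430) / (2.11/7.545) = -1.56612…

-1.566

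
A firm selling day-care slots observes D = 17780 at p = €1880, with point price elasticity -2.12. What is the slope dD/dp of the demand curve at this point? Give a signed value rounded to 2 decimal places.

-20.05

Ed = (dD/dp)·(p/D) ⇒ dD/dp = Ed·D/p = (-2.12)·17780/1880 = -20.0497…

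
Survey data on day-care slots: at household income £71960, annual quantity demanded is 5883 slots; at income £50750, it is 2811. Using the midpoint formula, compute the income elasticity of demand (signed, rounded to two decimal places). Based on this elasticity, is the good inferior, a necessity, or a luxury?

%ΔQ = (2811 − 5883)/[( 5883 + 2811)/2] = -3072/4347 = -0.706694…
%ΔIncome = (50750 − 71960)/[( 71960 + 50750)/2] = -21210/61355 = -0.345693…
E_income = (-3072/4347) / (-21210/61355) = 2.0442…
E_income > 1 ⇒ normal good, luxury.

2.04; luxury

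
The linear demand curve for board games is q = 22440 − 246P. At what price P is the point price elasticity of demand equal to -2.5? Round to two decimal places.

Ed = −246P/(22440 − 246P). Set this equal to -2.5:
246P = 2.5·(22440 − 246P) ⇒ 246P(1 + 2.5) = 2.5·22440
P = 2.5·22440 / (246·3.5) = 65.1567…

65.16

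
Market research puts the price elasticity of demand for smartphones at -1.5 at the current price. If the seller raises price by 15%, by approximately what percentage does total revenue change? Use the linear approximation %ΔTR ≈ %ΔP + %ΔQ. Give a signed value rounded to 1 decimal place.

%ΔQ ≈ Ed × %ΔP = (-1.5) × (+15%) = -22.5000%
%ΔTR ≈ %ΔP + %ΔQ = (+15%) + (-22.5000%) = -7.5000%

-7.5%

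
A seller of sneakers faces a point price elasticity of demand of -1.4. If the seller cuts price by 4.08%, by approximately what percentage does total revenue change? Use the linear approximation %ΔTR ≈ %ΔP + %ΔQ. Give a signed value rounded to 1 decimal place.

+1.6%

%ΔQ ≈ Ed × %ΔP = (-1.4) × (-4.08%) = +5.7120%
%ΔTR ≈ %ΔP + %ΔQ = (-4.08%) + (+5.7120%) = +1.6320%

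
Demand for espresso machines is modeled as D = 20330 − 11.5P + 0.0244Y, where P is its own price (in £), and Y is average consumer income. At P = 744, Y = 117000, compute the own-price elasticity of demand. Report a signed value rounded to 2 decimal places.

At the given values, D = 20330 − 11.5(744) + 0.0244(117000) = 14628.8.
∂D/∂P = −11.5.
E = (-11.5) × (744/14628.8) = -0.5848…

-0.58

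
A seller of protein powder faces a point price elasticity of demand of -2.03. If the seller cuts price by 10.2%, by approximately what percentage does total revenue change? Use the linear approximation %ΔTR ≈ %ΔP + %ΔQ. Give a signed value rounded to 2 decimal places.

%ΔQ ≈ Ed × %ΔP = (-2.03) × (-10.2%) = +20.7060%
%ΔTR ≈ %ΔP + %ΔQ = (-10.2%) + (+20.7060%) = +10.5060%

+10.51%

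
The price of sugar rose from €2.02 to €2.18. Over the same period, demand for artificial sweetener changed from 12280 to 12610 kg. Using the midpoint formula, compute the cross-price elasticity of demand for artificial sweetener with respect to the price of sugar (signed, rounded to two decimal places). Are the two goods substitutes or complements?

%ΔQ_{artificial sweetener} = (12610 − 12280)/avg = 330/12445 = 0.026516…
%ΔP_{sugar} = (2.18 − 2.02)/avg = 0.16/2.1 = 0.076190…
E_cross = (330/12445) / (0.16/2.1) = 0.3480…
E_cross > 0 ⇒ the goods are substitutes.

0.35; substitutes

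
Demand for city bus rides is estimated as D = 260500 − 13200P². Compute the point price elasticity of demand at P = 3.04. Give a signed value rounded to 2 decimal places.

-1.76

dD/dP = −2·13200·P = -80256. At P = 3.04, D = 138510.88.
Ed = (dD/dP)·(P/D) = (-80256) × (3.04/138510.88) = -1.7614…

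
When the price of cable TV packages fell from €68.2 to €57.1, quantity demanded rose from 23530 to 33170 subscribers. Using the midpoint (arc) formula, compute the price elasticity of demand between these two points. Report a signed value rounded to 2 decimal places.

-1.92

%ΔQ = (33170 − 23530) / [(23530 + 33170)/2] = 9640/28350 = 0.340035…
%ΔP = (57.1 − 68.2) / [(68.2 + 57.1)/2] = -11.1/62.65 = -0.177174…
Arc Ed = %ΔQ / %ΔP = (9640/28350) / (-11.1/62.65) = -1.9192…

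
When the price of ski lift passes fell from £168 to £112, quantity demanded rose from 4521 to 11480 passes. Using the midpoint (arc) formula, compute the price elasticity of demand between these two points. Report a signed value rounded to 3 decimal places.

%ΔQ = (11480 − 4521) / [(4521 + 11480)/2] = 6959/8000.5 = 0.869820…
%ΔP = (112 − 168) / [(168 + 112)/2] = -56/140 = -0.4
Arc Ed = %ΔQ / %ΔP = (6959/8000.5) / (-56/140) = -2.17455…

-2.175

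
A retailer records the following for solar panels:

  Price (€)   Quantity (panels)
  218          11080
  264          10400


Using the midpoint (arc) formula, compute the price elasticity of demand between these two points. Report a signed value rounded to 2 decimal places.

%ΔQ = (10400 − 11080) / [(11080 + 10400)/2] = -680/10740 = -0.063314…
%ΔP = (264 − 218) / [(218 + 264)/2] = 46/241 = 0.190871…
Arc Ed = %ΔQ / %ΔP = (-680/10740) / (46/241) = -0.3317…

-0.33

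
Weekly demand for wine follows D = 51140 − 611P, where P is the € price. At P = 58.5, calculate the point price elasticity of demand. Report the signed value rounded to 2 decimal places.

-2.32

dD/dP = −611. At P = 58.5, D = 51140 − 611(58.5) = 15396.5.
Ed = (dD/dP)·(P/D) = −611 × (58.5/15396.5) = -2.3215…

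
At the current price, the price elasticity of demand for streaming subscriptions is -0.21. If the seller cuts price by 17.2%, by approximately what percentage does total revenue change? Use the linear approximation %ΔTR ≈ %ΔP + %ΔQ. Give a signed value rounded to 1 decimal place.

%ΔQ ≈ Ed × %ΔP = (-0.21) × (-17.2%) = +3.6120%
%ΔTR ≈ %ΔP + %ΔQ = (-17.2%) + (+3.6120%) = -13.5880%

-13.6%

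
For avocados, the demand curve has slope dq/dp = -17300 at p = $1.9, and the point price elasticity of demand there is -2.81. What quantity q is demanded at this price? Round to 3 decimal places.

11697.509

Ed = (dq/dp)·(p/q) ⇒ q = (dq/dp)·p/Ed = (-17300)·1.9/(-2.81) = 11697.50889…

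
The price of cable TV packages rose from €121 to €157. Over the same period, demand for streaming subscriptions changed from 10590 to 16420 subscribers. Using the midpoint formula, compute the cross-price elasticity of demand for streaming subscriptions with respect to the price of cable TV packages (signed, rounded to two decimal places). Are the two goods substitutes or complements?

%ΔQ_{streaming subscriptions} = (16420 − 10590)/avg = 5830/13505 = 0.431691…
%ΔP_{cable TV packages} = (157 − 121)/avg = 36/139 = 0.258992…
E_cross = (5830/13505) / (36/139) = 1.6668…
E_cross > 0 ⇒ the goods are substitutes.

1.67; substitutes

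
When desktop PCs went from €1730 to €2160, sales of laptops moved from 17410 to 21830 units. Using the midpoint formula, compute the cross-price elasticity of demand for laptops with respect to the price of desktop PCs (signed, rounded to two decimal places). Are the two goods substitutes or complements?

%ΔQ_{laptops} = (21830 − 17410)/avg = 4420/19620 = 0.225280…
%ΔP_{desktop PCs} = (2160 − 1730)/avg = 430/1945 = 0.221079…
E_cross = (4420/19620) / (430/1945) = 1.0190…
E_cross > 0 ⇒ the goods are substitutes.

1.02; substitutes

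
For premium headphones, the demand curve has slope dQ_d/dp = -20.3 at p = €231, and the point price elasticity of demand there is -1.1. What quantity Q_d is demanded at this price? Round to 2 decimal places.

4263.00

Ed = (dQ_d/dp)·(p/Q_d) ⇒ Q_d = (dQ_d/dp)·p/Ed = (-20.3)·231/(-1.1) = 4263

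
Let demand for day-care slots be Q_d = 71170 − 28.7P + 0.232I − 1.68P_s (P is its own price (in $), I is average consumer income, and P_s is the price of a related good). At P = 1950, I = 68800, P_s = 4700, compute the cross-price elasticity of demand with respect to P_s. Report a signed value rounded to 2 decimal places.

At the given values, Q_d = 71170 − 28.7(1950) + 0.232(68800) − 1.68(4700) = 23270.6.
∂Q_d/∂P_s = -1.68.
E = (-1.68) × (4700/23270.6) = -0.3393…

-0.34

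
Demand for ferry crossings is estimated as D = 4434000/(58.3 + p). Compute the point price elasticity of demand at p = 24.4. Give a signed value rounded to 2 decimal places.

-0.30

dD/dp = −4434000/(58.3 + p)² = -648.313. At p = 24.4, D = 53615.5.
Ed = (dD/dp)·(p/D) = (-648.313) × (24.4/53615.5) = -0.2950…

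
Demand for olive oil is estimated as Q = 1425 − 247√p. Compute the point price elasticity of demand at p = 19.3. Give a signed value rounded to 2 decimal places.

-1.60

dQ/dp = −247/(2√p) = -28.1118. At p = 19.3, Q = 339.885.
Ed = (dQ/dp)·(p/Q) = (-28.1118) × (19.3/339.885) = -1.5962…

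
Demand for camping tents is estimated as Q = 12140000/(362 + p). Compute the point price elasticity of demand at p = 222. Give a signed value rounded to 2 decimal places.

-0.38

dQ/dp = −12140000/(362 + p)² = -35.5953. At p = 222, Q = 20787.7.
Ed = (dQ/dp)·(p/Q) = (-35.5953) × (222/20787.7) = -0.3801…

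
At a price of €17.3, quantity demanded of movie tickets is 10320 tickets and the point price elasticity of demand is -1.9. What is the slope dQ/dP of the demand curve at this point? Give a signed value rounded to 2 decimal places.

-1133.41

Ed = (dQ/dP)·(P/Q) ⇒ dQ/dP = Ed·Q/P = (-1.9)·10320/17.3 = -1133.4104…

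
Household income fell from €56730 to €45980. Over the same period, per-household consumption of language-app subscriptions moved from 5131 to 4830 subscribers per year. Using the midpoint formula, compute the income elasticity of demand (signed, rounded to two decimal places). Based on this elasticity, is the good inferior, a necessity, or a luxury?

%ΔQ = (4830 − 5131)/[( 5131 + 4830)/2] = -301/4980.5 = -0.060435…
%ΔIncome = (45980 − 56730)/[( 56730 + 45980)/2] = -10750/51355 = -0.209327…
E_income = (-301/4980.5) / (-10750/51355) = 0.2887…
0 < E_income < 1 ⇒ normal good, necessity.

0.29; necessity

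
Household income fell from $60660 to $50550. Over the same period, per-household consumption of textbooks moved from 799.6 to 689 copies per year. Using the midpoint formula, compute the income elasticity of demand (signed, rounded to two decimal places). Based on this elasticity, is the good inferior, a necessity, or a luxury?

0.82; necessity

%ΔQ = (689 − 799.6)/[( 799.6 + 689)/2] = -110.6/744.3 = -0.148595…
%ΔIncome = (50550 − 60660)/[( 60660 + 50550)/2] = -10110/55605 = -0.181818…
E_income = (-110.6/744.3) / (-10110/55605) = 0.8172…
0 < E_income < 1 ⇒ normal good, necessity.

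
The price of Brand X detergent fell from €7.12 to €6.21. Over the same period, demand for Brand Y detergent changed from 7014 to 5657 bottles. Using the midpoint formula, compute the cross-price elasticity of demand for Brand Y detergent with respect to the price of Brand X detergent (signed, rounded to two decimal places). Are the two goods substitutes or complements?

%ΔQ_{Brand Y detergent} = (5657 − 7014)/avg = -1357/6335.5 = -0.214189…
%ΔP_{Brand X detergent} = (6.21 − 7.12)/avg = -0.91/6.665 = -0.136534…
E_cross = (-1357/6335.5) / (-0.91/6.665) = 1.5687…
E_cross > 0 ⇒ the goods are substitutes.

1.57; substitutes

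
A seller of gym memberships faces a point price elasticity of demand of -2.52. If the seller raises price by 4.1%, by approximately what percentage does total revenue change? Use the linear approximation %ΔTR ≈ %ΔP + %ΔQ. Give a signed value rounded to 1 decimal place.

%ΔQ ≈ Ed × %ΔP = (-2.52) × (+4.1%) = -10.3320%
%ΔTR ≈ %ΔP + %ΔQ = (+4.1%) + (-10.3320%) = -6.2320%

-6.2%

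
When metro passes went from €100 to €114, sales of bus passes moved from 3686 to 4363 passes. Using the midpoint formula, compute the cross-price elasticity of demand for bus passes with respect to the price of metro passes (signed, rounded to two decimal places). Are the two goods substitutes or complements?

1.29; substitutes

%ΔQ_{bus passes} = (4363 − 3686)/avg = 677/4024.5 = 0.168219…
%ΔP_{metro passes} = (114 − 100)/avg = 14/107 = 0.130841…
E_cross = (677/4024.5) / (14/107) = 1.2856…
E_cross > 0 ⇒ the goods are substitutes.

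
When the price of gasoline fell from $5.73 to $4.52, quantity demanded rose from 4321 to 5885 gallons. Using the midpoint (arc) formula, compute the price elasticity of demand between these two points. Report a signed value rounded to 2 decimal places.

%ΔQ = (5885 − 4321) / [(4321 + 5885)/2] = 1564/5103 = 0.306486…
%ΔP = (4.52 − 5.73) / [(5.73 + 4.52)/2] = -1.21/5.125 = -0.236097…
Arc Ed = %ΔQ / %ΔP = (1564/5103) / (-1.21/5.125) = -1.2981…

-1.30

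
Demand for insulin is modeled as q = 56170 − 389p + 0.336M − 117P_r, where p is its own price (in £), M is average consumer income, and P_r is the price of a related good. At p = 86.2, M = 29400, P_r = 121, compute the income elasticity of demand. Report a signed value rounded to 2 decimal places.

At the given values, q = 56170 − 389(86.2) + 0.336(29400) − 117(121) = 18359.6.
∂q/∂M = 0.336.
E = (0.336) × (29400/18359.6) = 0.5380…

0.54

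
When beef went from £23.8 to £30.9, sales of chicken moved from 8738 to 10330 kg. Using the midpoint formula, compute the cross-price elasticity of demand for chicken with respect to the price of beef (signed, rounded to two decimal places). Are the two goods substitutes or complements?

0.64; substitutes

%ΔQ_{chicken} = (10330 − 8738)/avg = 1592/9534 = 0.166981…
%ΔP_{beef} = (30.9 − 23.8)/avg = 7.1/27.35 = 0.259597…
E_cross = (1592/9534) / (7.1/27.35) = 0.6432…
E_cross > 0 ⇒ the goods are substitutes.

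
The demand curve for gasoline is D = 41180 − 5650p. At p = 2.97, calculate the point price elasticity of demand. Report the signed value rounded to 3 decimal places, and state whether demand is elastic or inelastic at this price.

-0.688; inelastic

dD/dp = −5650. At p = 2.97, D = 41180 − 5650(2.97) = 24399.5.
Ed = (dD/dp)·(p/D) = −5650 × (2.97/24399.5) = -0.68773…
|Ed| = 0.688 < 1, so demand is inelastic.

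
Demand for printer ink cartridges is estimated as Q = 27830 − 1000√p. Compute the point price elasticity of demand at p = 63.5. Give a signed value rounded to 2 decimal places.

-0.20

dQ/dp = −1000/(2√p) = -62.7456. At p = 63.5, Q = 19861.3.
Ed = (dQ/dp)·(p/Q) = (-62.7456) × (63.5/19861.3) = -0.2006…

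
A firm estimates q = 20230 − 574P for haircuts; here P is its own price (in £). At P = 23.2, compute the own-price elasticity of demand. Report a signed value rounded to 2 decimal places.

At the given values, q = 20230 − 574(23.2) = 6913.2.
∂q/∂P = −574.
E = (-574) × (23.2/6913.2) = -1.9262…

-1.93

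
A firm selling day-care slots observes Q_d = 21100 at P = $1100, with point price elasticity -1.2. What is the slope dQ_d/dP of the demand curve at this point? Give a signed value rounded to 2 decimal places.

Ed = (dQ_d/dP)·(P/Q_d) ⇒ dQ_d/dP = Ed·Q_d/P = (-1.2)·21100/1100 = -23.0181…

-23.02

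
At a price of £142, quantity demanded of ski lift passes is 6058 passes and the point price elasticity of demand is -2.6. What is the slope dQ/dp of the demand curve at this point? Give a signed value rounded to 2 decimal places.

-110.92

Ed = (dQ/dp)·(p/Q) ⇒ dQ/dp = Ed·Q/p = (-2.6)·6058/142 = -110.9211…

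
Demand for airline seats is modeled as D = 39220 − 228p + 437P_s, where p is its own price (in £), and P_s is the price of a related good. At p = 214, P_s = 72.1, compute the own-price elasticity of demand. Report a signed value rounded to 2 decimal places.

At the given values, D = 39220 − 228(214) + 437(72.1) = 21935.7.
∂D/∂p = −228.
E = (-228) × (214/21935.7) = -2.2243…

-2.22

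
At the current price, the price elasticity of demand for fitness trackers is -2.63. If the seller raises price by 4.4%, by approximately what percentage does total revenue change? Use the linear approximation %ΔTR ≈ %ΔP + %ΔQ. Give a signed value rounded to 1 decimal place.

-7.2%

%ΔQ ≈ Ed × %ΔP = (-2.63) × (+4.4%) = -11.5720%
%ΔTR ≈ %ΔP + %ΔQ = (+4.4%) + (-11.5720%) = -7.1720%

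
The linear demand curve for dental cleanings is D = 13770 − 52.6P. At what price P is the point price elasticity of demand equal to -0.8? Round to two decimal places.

Ed = −52.6P/(13770 − 52.6P). Set this equal to -0.8:
52.6P = 0.8·(13770 − 52.6P) ⇒ 52.6P(1 + 0.8) = 0.8·13770
P = 0.8·13770 / (52.6·1.8) = 116.3498…

116.35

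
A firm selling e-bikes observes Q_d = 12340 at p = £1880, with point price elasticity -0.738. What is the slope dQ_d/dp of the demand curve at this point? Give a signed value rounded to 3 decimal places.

-4.844

Ed = (dQ_d/dp)·(p/Q_d) ⇒ dQ_d/dp = Ed·Q_d/p = (-0.738)·12340/1880 = -4.84410…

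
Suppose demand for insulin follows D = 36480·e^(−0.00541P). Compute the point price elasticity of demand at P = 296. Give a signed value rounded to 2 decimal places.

dD/dP = −0.00541·D = -39.7915. At P = 296, D = 7355.18.
Ed = (dD/dP)·(P/D) = (-39.7915) × (296/7355.18) = -1.6013…

-1.60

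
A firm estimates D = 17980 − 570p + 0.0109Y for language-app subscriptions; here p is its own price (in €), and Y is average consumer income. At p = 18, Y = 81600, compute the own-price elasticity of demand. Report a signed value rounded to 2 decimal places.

-1.19

At the given values, D = 17980 − 570(18) + 0.0109(81600) = 8609.44.
∂D/∂p = −570.
E = (-570) × (18/8609.44) = -1.1917…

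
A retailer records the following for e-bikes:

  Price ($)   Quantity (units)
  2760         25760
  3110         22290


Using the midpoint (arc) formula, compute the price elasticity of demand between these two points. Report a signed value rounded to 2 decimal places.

-1.21

%ΔQ = (22290 − 25760) / [(25760 + 22290)/2] = -3470/24025 = -0.144432…
%ΔP = (3110 − 2760) / [(2760 + 3110)/2] = 350/2935 = 0.119250…
Arc Ed = %ΔQ / %ΔP = (-3470/24025) / (350/2935) = -1.2111…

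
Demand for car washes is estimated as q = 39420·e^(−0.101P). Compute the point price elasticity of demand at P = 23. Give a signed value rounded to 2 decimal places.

-2.32

dq/dP = −0.101·q = -390.096. At P = 23, q = 3862.34.
Ed = (dq/dP)·(P/q) = (-390.096) × (23/3862.34) = -2.323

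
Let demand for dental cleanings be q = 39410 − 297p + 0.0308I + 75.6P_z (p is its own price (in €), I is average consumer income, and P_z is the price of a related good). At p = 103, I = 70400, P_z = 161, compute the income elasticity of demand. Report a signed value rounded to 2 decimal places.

At the given values, q = 39410 − 297(103) + 0.0308(70400) + 75.6(161) = 23158.92.
∂q/∂I = 0.0308.
E = (0.0308) × (70400/23158.92) = 0.0936…

0.09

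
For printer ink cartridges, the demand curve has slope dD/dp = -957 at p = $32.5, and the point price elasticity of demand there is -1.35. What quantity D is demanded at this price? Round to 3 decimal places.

23038.889

Ed = (dD/dp)·(p/D) ⇒ D = (dD/dp)·p/Ed = (-957)·32.5/(-1.35) = 23038.88888…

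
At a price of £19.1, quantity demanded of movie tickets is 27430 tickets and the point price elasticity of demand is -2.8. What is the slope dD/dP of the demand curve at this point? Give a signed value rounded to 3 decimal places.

-4021.152

Ed = (dD/dP)·(P/D) ⇒ dD/dP = Ed·D/P = (-2.8)·27430/19.1 = -4021.15183…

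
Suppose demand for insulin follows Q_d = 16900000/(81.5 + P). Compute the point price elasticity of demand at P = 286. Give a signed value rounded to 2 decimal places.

dQ_d/dP = −16900000/(81.5 + P)² = -125.133. At P = 286, Q_d = 45986.4.
Ed = (dQ_d/dP)·(P/Q_d) = (-125.133) × (286/45986.4) = -0.7782…

-0.78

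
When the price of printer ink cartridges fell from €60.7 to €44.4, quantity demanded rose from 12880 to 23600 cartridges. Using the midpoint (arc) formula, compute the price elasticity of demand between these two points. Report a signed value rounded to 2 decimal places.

%ΔQ = (23600 − 12880) / [(12880 + 23600)/2] = 10720/18240 = 0.587719…
%ΔP = (44.4 − 60.7) / [(60.7 + 44.4)/2] = -16.3/52.55 = -0.310180…
Arc Ed = %ΔQ / %ΔP = (10720/18240) / (-16.3/52.55) = -1.8947…

-1.89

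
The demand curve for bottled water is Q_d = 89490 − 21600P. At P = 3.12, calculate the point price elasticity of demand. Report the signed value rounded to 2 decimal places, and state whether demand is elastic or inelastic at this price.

-3.05; elastic

dQ_d/dP = −21600. At P = 3.12, Q_d = 89490 − 21600(3.12) = 22098.
Ed = (dQ_d/dP)·(P/Q_d) = −21600 × (3.12/22098) = -3.0496…
|Ed| = 3.05 > 1, so demand is elastic.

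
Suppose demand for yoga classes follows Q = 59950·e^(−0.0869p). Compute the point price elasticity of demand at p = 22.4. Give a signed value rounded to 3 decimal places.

-1.947

dQ/dp = −0.0869·Q = -743.753. At p = 22.4, Q = 8558.72.
Ed = (dQ/dp)·(p/Q) = (-743.753) × (22.4/8558.72) = -1.94656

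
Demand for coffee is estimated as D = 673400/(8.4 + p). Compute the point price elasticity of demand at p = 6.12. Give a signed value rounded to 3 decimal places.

dD/dp = −673400/(8.4 + p)² = -3194.04. At p = 6.12, D = 46377.4.
Ed = (dD/dp)·(p/D) = (-3194.04) × (6.12/46377.4) = -0.42148…

-0.421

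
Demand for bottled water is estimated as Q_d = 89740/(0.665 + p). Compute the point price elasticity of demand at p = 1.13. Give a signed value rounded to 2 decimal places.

-0.63

dQ_d/dp = −89740/(0.665 + p)² = -27852. At p = 1.13, Q_d = 49994.4.
Ed = (dQ_d/dp)·(p/Q_d) = (-27852) × (1.13/49994.4) = -0.6295…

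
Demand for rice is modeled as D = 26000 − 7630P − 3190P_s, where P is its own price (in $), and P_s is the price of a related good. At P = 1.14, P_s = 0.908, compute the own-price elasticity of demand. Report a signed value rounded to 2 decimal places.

-0.60

At the given values, D = 26000 − 7630(1.14) − 3190(0.908) = 14405.28.
∂D/∂P = −7630.
E = (-7630) × (1.14/14405.28) = -0.6038…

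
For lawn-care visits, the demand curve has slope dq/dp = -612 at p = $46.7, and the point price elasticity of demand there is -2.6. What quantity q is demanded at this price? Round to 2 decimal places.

Ed = (dq/dp)·(p/q) ⇒ q = (dq/dp)·p/Ed = (-612)·46.7/(-2.6) = 10992.4615…

10992.46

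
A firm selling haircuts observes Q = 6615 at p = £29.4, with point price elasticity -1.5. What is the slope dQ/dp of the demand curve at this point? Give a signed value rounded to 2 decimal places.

-337.50

Ed = (dQ/dp)·(p/Q) ⇒ dQ/dp = Ed·Q/p = (-1.5)·6615/29.4 = -337.5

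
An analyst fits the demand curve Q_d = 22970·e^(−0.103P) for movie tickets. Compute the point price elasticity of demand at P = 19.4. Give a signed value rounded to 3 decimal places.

dQ_d/dP = −0.103·Q_d = -320.768. At P = 19.4, Q_d = 3114.25.
Ed = (dQ_d/dP)·(P/Q_d) = (-320.768) × (19.4/3114.25) = -1.9982

-1.998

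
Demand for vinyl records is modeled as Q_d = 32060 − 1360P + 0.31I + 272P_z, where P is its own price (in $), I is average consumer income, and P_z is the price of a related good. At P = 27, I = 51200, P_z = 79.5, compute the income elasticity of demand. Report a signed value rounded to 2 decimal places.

0.48

At the given values, Q_d = 32060 − 1360(27) + 0.31(51200) + 272(79.5) = 32836.
∂Q_d/∂I = 0.31.
E = (0.31) × (51200/32836) = 0.4833…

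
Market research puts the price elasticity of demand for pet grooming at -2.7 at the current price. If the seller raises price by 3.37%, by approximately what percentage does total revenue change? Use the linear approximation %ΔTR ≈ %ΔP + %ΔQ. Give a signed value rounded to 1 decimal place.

-5.7%

%ΔQ ≈ Ed × %ΔP = (-2.7) × (+3.37%) = -9.0990%
%ΔTR ≈ %ΔP + %ΔQ = (+3.37%) + (-9.0990%) = -5.7290%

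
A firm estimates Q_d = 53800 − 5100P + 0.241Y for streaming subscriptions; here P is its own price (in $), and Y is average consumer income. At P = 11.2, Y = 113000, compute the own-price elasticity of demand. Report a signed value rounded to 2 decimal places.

-2.39

At the given values, Q_d = 53800 − 5100(11.2) + 0.241(113000) = 23913.
∂Q_d/∂P = −5100.
E = (-5100) × (11.2/23913) = -2.3886…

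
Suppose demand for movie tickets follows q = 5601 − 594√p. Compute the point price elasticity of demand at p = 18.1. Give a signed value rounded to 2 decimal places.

-0.41

dq/dp = −594/(2√p) = -69.8099. At p = 18.1, q = 3073.88.
Ed = (dq/dp)·(p/q) = (-69.8099) × (18.1/3073.88) = -0.4110…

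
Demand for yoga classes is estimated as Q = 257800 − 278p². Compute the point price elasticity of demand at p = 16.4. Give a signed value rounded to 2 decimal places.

dQ/dp = −2·278·p = -9118.4. At p = 16.4, Q = 183029.12.
Ed = (dQ/dp)·(p/Q) = (-9118.4) × (16.4/183029.12) = -0.8170…

-0.82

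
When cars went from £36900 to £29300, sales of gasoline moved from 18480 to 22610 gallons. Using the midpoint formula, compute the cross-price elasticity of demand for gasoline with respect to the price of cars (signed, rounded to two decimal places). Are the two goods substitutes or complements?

%ΔQ_{gasoline} = (22610 − 18480)/avg = 4130/20545 = 0.201022…
%ΔP_{cars} = (29300 − 36900)/avg = -7600/33100 = -0.229607…
E_cross = (4130/20545) / (-7600/33100) = -0.8755…
E_cross < 0 ⇒ the goods are complements.

-0.88; complements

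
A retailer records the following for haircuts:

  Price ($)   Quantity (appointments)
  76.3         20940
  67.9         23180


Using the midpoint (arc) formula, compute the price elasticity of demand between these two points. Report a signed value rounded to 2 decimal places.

%ΔQ = (23180 − 20940) / [(20940 + 23180)/2] = 2240/22060 = 0.101541…
%ΔP = (67.9 − 76.3) / [(76.3 + 67.9)/2] = -8.4/72.1 = -0.116504…
Arc Ed = %ΔQ / %ΔP = (2240/22060) / (-8.4/72.1) = -0.8715…

-0.87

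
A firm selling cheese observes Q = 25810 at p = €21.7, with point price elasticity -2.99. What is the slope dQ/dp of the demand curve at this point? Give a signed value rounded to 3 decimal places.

Ed = (dQ/dp)·(p/Q) ⇒ dQ/dp = Ed·Q/p = (-2.99)·25810/21.7 = -3556.30875…

-3556.309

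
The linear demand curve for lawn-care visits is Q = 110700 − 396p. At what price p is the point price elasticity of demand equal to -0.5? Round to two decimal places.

Ed = −396p/(110700 − 396p). Set this equal to -0.5:
396p = 0.5·(110700 − 396p) ⇒ 396p(1 + 0.5) = 0.5·110700
p = 0.5·110700 / (396·1.5) = 93.1818…

93.18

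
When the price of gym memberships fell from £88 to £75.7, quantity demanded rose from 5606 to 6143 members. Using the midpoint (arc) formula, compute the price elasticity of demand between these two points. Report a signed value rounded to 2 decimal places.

-0.61

%ΔQ = (6143 − 5606) / [(5606 + 6143)/2] = 537/5874.5 = 0.091412…
%ΔP = (75.7 − 88) / [(88 + 75.7)/2] = -12.3/81.85 = -0.150274…
Arc Ed = %ΔQ / %ΔP = (537/5874.5) / (-12.3/81.85) = -0.6082…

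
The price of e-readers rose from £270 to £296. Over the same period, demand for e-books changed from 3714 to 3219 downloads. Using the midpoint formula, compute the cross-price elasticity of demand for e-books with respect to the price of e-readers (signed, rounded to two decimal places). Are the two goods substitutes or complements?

-1.55; complements

%ΔQ_{e-books} = (3219 − 3714)/avg = -495/3466.5 = -0.142795…
%ΔP_{e-readers} = (296 − 270)/avg = 26/283 = 0.091872…
E_cross = (-495/3466.5) / (26/283) = -1.5542…
E_cross < 0 ⇒ the goods are complements.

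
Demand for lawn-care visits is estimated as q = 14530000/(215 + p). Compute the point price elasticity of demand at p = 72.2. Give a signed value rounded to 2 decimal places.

dq/dp = −14530000/(215 + p)² = -176.156. At p = 72.2, q = 50591.9.
Ed = (dq/dp)·(p/q) = (-176.156) × (72.2/50591.9) = -0.2513…

-0.25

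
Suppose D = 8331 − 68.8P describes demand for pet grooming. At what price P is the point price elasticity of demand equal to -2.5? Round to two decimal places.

86.49

Ed = −68.8P/(8331 − 68.8P). Set this equal to -2.5:
68.8P = 2.5·(8331 − 68.8P) ⇒ 68.8P(1 + 2.5) = 2.5·8331
P = 2.5·8331 / (68.8·3.5) = 86.4929…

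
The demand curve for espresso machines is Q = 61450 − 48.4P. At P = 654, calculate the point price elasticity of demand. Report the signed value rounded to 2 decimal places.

dQ/dP = −48.4. At P = 654, Q = 61450 − 48.4(654) = 29796.4.
Ed = (dQ/dP)·(P/Q) = −48.4 × (654/29796.4) = -1.0623…

-1.06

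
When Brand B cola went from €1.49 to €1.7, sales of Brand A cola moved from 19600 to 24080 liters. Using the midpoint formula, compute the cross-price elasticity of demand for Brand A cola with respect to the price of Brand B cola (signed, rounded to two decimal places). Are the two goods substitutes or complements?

%ΔQ_{Brand A cola} = (24080 − 19600)/avg = 4480/21840 = 0.205128…
%ΔP_{Brand B cola} = (1.7 − 1.49)/avg = 0.21/1.595 = 0.131661…
E_cross = (4480/21840) / (0.21/1.595) = 1.5579…
E_cross > 0 ⇒ the goods are substitutes.

1.56; substitutes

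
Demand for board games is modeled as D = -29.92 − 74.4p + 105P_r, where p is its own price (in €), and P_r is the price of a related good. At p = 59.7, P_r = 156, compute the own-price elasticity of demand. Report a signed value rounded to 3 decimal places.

At the given values, D = -29.92 − 74.4(59.7) + 105(156) = 11908.4.
∂D/∂p = −74.4.
E = (-74.4) × (59.7/11908.4) = -0.37298…

-0.373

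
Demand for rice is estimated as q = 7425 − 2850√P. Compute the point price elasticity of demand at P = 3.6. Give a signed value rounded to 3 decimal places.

-1.340

dq/dP = −2850/(2√P) = -751.041. At P = 3.6, q = 2017.51.
Ed = (dq/dP)·(P/q) = (-751.041) × (3.6/2017.51) = -1.34014…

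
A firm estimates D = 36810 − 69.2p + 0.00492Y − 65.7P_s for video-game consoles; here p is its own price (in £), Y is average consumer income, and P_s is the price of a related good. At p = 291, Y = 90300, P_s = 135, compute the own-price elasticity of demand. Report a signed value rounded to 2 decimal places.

At the given values, D = 36810 − 69.2(291) + 0.00492(90300) − 65.7(135) = 8247.576.
∂D/∂p = −69.2.
E = (-69.2) × (291/8247.576) = -2.4415…

-2.44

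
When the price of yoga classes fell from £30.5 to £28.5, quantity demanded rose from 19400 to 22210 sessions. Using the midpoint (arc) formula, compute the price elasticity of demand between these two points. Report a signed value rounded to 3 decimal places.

-1.992

%ΔQ = (22210 − 19400) / [(19400 + 22210)/2] = 2810/20805 = 0.135063…
%ΔP = (28.5 − 30.5) / [(30.5 + 28.5)/2] = -2/29.5 = -0.067796…
Arc Ed = %ΔQ / %ΔP = (2810/20805) / (-2/29.5) = -1.99218…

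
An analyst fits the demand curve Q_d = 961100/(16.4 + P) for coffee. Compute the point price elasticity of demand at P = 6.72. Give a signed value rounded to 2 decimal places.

dQ_d/dP = −961100/(16.4 + P)² = -1798.01. At P = 6.72, Q_d = 41570.1.
Ed = (dQ_d/dP)·(P/Q_d) = (-1798.01) × (6.72/41570.1) = -0.2906…

-0.29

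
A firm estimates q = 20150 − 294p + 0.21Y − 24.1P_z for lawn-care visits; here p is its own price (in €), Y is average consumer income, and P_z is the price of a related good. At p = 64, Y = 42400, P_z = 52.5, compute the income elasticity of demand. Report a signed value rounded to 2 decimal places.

At the given values, q = 20150 − 294(64) + 0.21(42400) − 24.1(52.5) = 8972.75.
∂q/∂Y = 0.21.
E = (0.21) × (42400/8972.75) = 0.9923…

0.99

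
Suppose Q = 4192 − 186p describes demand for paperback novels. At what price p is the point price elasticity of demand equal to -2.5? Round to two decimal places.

16.10

Ed = −186p/(4192 − 186p). Set this equal to -2.5:
186p = 2.5·(4192 − 186p) ⇒ 186p(1 + 2.5) = 2.5·4192
p = 2.5·4192 / (186·3.5) = 16.0983…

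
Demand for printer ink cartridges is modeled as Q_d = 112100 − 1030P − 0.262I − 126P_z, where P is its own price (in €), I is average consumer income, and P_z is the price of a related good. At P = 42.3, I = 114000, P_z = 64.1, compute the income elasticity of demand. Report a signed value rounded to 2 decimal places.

-0.98

At the given values, Q_d = 112100 − 1030(42.3) − 0.262(114000) − 126(64.1) = 30586.4.
∂Q_d/∂I = -0.262.
E = (-0.262) × (114000/30586.4) = -0.9765…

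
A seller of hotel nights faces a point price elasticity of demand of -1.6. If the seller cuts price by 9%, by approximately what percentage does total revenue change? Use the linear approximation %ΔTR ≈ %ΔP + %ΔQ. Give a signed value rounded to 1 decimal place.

%ΔQ ≈ Ed × %ΔP = (-1.6) × (-9%) = +14.4000%
%ΔTR ≈ %ΔP + %ΔQ = (-9%) + (+14.4000%) = +5.4000%

+5.4%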